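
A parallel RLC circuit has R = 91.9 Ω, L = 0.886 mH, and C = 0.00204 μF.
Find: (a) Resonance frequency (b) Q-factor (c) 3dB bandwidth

Step 1 — Resonance: ω₀ = 1/√(LC) = 1/√(0.000886·2.04e-09) = 7.438e+05 rad/s.
Step 2 — f₀ = ω₀/(2π) = 1.184e+05 Hz.
Step 3 — Parallel Q: Q = R/(ω₀L) = 91.9/(7.438e+05·0.000886) = 0.1394.
Step 4 — Bandwidth: Δω = ω₀/Q = 5.334e+06 rad/s; BW = Δω/(2π) = 8.489e+05 Hz.

(a) f₀ = 1.184e+05 Hz  (b) Q = 0.1394  (c) BW = 8.489e+05 Hz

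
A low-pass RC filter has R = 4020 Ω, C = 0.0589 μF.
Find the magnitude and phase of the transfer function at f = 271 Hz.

Step 1 — Angular frequency: ω = 2π·271 = 1703 rad/s.
Step 2 — Transfer function: H(jω) = 1/(1 + jωRC).
Step 3 — Denominator: 1 + jωRC = 1 + j·1703·4020·5.89e-08 = 1 + j0.4032.
Step 4 — H = 0.8602 - j0.3468.
Step 5 — Magnitude: |H| = 0.9275 (-0.7 dB); phase: φ = -22.0°.

|H| = 0.9275 (-0.7 dB), φ = -22.0°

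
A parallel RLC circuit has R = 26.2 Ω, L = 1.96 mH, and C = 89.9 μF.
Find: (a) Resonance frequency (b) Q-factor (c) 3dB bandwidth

Step 1 — Resonance: ω₀ = 1/√(LC) = 1/√(0.00196·8.99e-05) = 2382 rad/s.
Step 2 — f₀ = ω₀/(2π) = 379.2 Hz.
Step 3 — Parallel Q: Q = R/(ω₀L) = 26.2/(2382·0.00196) = 5.611.
Step 4 — Bandwidth: Δω = ω₀/Q = 424.6 rad/s; BW = Δω/(2π) = 67.57 Hz.

(a) f₀ = 379.2 Hz  (b) Q = 5.611  (c) BW = 67.57 Hz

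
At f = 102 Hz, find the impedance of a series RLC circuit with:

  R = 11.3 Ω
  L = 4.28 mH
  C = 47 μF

Step 1 — Angular frequency: ω = 2π·f = 2π·102 = 640.9 rad/s.
Step 2 — Component impedances:
  R: Z = R = 11.3 Ω
  L: Z = jωL = j·640.9·0.00428 = 0 + j2.743 Ω
  C: Z = 1/(jωC) = -j/(ω·C) = 0 - j33.2 Ω
Step 3 — Series combination: Z_total = R + L + C = 11.3 - j30.46 Ω = 32.48∠-69.6° Ω.

Z = 11.3 - j30.46 Ω = 32.48∠-69.6° Ω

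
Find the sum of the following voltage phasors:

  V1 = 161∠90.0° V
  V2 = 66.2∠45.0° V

Step 1 — Convert each phasor to rectangular form:
  V1 = 161·(cos(90.0°) + j·sin(90.0°)) = 0 + j161 V
  V2 = 66.2·(cos(45.0°) + j·sin(45.0°)) = 46.81 + j46.81 V
Step 2 — Sum components: V_total = 46.81 + j207.8 V.
Step 3 — Convert to polar: |V_total| = 213 V, ∠V_total = 77.3°.

V_total = 213∠77.3° V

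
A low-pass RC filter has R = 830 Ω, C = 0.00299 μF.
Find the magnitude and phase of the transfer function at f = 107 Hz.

Step 1 — Angular frequency: ω = 2π·107 = 672.3 rad/s.
Step 2 — Transfer function: H(jω) = 1/(1 + jωRC).
Step 3 — Denominator: 1 + jωRC = 1 + j·672.3·830·2.99e-09 = 1 + j0.001668.
Step 4 — H = 1 - j0.001668.
Step 5 — Magnitude: |H| = 1 (-0.0 dB); phase: φ = -0.1°.

|H| = 1 (-0.0 dB), φ = -0.1°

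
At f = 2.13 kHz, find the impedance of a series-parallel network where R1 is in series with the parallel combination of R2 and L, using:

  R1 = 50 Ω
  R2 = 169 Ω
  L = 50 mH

Step 1 — Angular frequency: ω = 2π·f = 2π·2130 = 1.338e+04 rad/s.
Step 2 — Component impedances:
  R1: Z = R = 50 Ω
  R2: Z = R = 169 Ω
  L: Z = jωL = j·1.338e+04·0.05 = 0 + j669.2 Ω
Step 3 — Parallel branch: R2 || L = 1/(1/R2 + 1/L) = 158.9 + j40.12 Ω.
Step 4 — Series with R1: Z_total = R1 + (R2 || L) = 208.9 + j40.12 Ω = 212.7∠10.9° Ω.

Z = 208.9 + j40.12 Ω = 212.7∠10.9° Ω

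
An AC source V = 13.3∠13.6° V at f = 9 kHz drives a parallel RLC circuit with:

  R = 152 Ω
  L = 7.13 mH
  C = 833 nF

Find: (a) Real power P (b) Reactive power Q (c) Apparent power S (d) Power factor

Step 1 — Angular frequency: ω = 2π·f = 2π·9000 = 5.655e+04 rad/s.
Step 2 — Component impedances:
  R: Z = R = 152 Ω
  L: Z = jωL = j·5.655e+04·0.00713 = 0 + j403.2 Ω
  C: Z = 1/(jωC) = -j/(ω·C) = 0 - j21.23 Ω
Step 3 — Parallel combination: 1/Z_total = 1/R + 1/L + 1/C; Z_total = 3.233 - j21.93 Ω = 22.17∠-81.6° Ω.
Step 4 — Source phasor: V = 13.3∠13.6° V = 12.93 + j3.127 V.
Step 5 — Current: I = V / Z = -0.05451 + j0.5974 A = 0.5999∠95.2° A.
Step 6 — Complex power: S = V·I* = 1.164 - j7.894 VA.
Step 7 — Real power: P = Re(S) = 1.164 W.
Step 8 — Reactive power: Q = Im(S) = -7.894 VAR.
Step 9 — Apparent power: |S| = 7.979 VA.
Step 10 — Power factor: PF = P/|S| = 0.1459 (leading).

(a) P = 1.164 W  (b) Q = -7.894 VAR  (c) S = 7.979 VA  (d) PF = 0.1459 (leading)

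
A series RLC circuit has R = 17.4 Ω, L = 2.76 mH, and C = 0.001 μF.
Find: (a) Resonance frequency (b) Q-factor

Step 1 — Resonance condition Im(Z)=0 gives ω₀ = 1/√(LC).
Step 2 — ω₀ = 1/√(0.00276·1e-09) = 6.019e+05 rad/s.
Step 3 — f₀ = ω₀/(2π) = 9.58e+04 Hz.
Step 4 — Series Q: Q = ω₀L/R = 6.019e+05·0.00276/17.4 = 95.48.

(a) f₀ = 9.58e+04 Hz  (b) Q = 95.48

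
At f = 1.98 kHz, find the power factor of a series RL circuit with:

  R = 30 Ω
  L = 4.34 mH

Step 1 — Angular frequency: ω = 2π·f = 2π·1980 = 1.244e+04 rad/s.
Step 2 — Component impedances:
  R: Z = R = 30 Ω
  L: Z = jωL = j·1.244e+04·0.00434 = 0 + j53.99 Ω
Step 3 — Series combination: Z_total = R + L = 30 + j53.99 Ω = 61.77∠60.9° Ω.
Step 4 — Power factor: PF = cos(φ) = Re(Z)/|Z| = 30/61.77 = 0.4857.
Step 5 — Type: Im(Z) = 53.99 ⇒ lagging (phase φ = 60.9°).

PF = 0.4857 (lagging, φ = 60.9°)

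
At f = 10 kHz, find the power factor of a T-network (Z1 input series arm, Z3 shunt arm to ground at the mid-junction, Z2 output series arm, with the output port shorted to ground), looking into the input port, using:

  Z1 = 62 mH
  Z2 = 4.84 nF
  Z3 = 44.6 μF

Step 1 — Angular frequency: ω = 2π·f = 2π·1e+04 = 6.283e+04 rad/s.
Step 2 — Component impedances:
  Z1: Z = jωL = j·6.283e+04·0.062 = 0 + j3896 Ω
  Z2: Z = 1/(jωC) = -j/(ω·C) = 0 - j3288 Ω
  Z3: Z = 1/(jωC) = -j/(ω·C) = 0 - j0.3568 Ω
Step 3 — With the output port shorted to ground, the output series arm Z2 runs from the junction to ground; the shunt arm Z3 also runs from the junction to ground. They appear in parallel: Z3 || Z2 = 0 - j0.3568 Ω.
Step 4 — Series with input arm Z1: Z_in = Z1 + (Z3 || Z2) = 0 + j3895 Ω = 3895∠90.0° Ω.
Step 5 — Power factor: PF = cos(φ) = Re(Z)/|Z| = 0/3895 = 0.
Step 6 — Type: Im(Z) = 3895 ⇒ lagging (phase φ = 90.0°).

PF = 0 (lagging, φ = 90.0°)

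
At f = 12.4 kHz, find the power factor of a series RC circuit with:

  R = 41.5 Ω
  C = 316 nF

Step 1 — Angular frequency: ω = 2π·f = 2π·1.24e+04 = 7.791e+04 rad/s.
Step 2 — Component impedances:
  R: Z = R = 41.5 Ω
  C: Z = 1/(jωC) = -j/(ω·C) = 0 - j40.62 Ω
Step 3 — Series combination: Z_total = R + C = 41.5 - j40.62 Ω = 58.07∠-44.4° Ω.
Step 4 — Power factor: PF = cos(φ) = Re(Z)/|Z| = 41.5/58.07 = 0.7147.
Step 5 — Type: Im(Z) = -40.62 ⇒ leading (phase φ = -44.4°).

PF = 0.7147 (leading, φ = -44.4°)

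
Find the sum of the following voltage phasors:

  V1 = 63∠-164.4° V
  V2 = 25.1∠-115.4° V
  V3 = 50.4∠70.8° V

Step 1 — Convert each phasor to rectangular form:
  V1 = 63·(cos(-164.4°) + j·sin(-164.4°)) = -60.68 - j16.94 V
  V2 = 25.1·(cos(-115.4°) + j·sin(-115.4°)) = -10.77 - j22.67 V
  V3 = 50.4·(cos(70.8°) + j·sin(70.8°)) = 16.57 + j47.6 V
Step 2 — Sum components: V_total = -54.87 + j7.981 V.
Step 3 — Convert to polar: |V_total| = 55.45 V, ∠V_total = 171.7°.

V_total = 55.45∠171.7° V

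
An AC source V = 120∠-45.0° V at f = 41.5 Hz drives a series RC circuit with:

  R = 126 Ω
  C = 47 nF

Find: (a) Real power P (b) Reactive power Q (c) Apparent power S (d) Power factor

Step 1 — Angular frequency: ω = 2π·f = 2π·41.5 = 260.8 rad/s.
Step 2 — Component impedances:
  R: Z = R = 126 Ω
  C: Z = 1/(jωC) = -j/(ω·C) = 0 - j8.16e+04 Ω
Step 3 — Series combination: Z_total = R + C = 126 - j8.16e+04 Ω = 8.16e+04∠-89.9° Ω.
Step 4 — Source phasor: V = 120∠-45.0° V = 84.85 - j84.85 V.
Step 5 — Current: I = V / Z = 0.001042 + j0.001038 A = 0.001471∠44.9° A.
Step 6 — Complex power: S = V·I* = 0.0002725 - j0.1765 VA.
Step 7 — Real power: P = Re(S) = 0.0002725 W.
Step 8 — Reactive power: Q = Im(S) = -0.1765 VAR.
Step 9 — Apparent power: |S| = 0.1765 VA.
Step 10 — Power factor: PF = P/|S| = 0.001544 (leading).

(a) P = 0.0002725 W  (b) Q = -0.1765 VAR  (c) S = 0.1765 VA  (d) PF = 0.001544 (leading)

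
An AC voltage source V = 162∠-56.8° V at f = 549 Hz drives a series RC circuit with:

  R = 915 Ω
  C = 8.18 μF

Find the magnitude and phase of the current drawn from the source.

Step 1 — Angular frequency: ω = 2π·f = 2π·549 = 3449 rad/s.
Step 2 — Component impedances:
  R: Z = R = 915 Ω
  C: Z = 1/(jωC) = -j/(ω·C) = 0 - j35.44 Ω
Step 3 — Series combination: Z_total = R + C = 915 - j35.44 Ω = 915.7∠-2.2° Ω.
Step 4 — Source phasor: V = 162∠-56.8° V = 88.71 - j135.6 V.
Step 5 — Ohm's law: I = V / Z_total = (88.71 - j135.6) / (915 - j35.44) = 0.1025 - j0.1442 A.
Step 6 — Convert to polar: |I| = 0.1769 A, ∠I = -54.6°.

I = 0.1769∠-54.6° A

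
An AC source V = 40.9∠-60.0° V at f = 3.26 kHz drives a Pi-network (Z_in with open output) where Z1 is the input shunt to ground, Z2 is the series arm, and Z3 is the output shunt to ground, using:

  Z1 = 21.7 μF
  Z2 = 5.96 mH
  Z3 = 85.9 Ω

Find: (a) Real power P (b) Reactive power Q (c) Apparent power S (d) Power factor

Step 1 — Angular frequency: ω = 2π·f = 2π·3260 = 2.048e+04 rad/s.
Step 2 — Component impedances:
  Z1: Z = 1/(jωC) = -j/(ω·C) = 0 - j2.25 Ω
  Z2: Z = jωL = j·2.048e+04·0.00596 = 0 + j122.1 Ω
  Z3: Z = R = 85.9 Ω
Step 3 — With open output, the series arm Z2 and the output shunt Z3 appear in series to ground: Z2 + Z3 = 85.9 + j122.1 Ω.
Step 4 — Parallel with input shunt Z1: Z_in = Z1 || (Z2 + Z3) = 0.02 - j2.278 Ω = 2.278∠-89.5° Ω.
Step 5 — Source phasor: V = 40.9∠-60.0° V = 20.45 - j35.42 V.
Step 6 — Current: I = V / Z = 15.63 + j8.841 A = 17.96∠29.5° A.
Step 7 — Complex power: S = V·I* = 6.449 - j734.4 VA.
Step 8 — Real power: P = Re(S) = 6.449 W.
Step 9 — Reactive power: Q = Im(S) = -734.4 VAR.
Step 10 — Apparent power: |S| = 734.4 VA.
Step 11 — Power factor: PF = P/|S| = 0.008781 (leading).

(a) P = 6.449 W  (b) Q = -734.4 VAR  (c) S = 734.4 VA  (d) PF = 0.008781 (leading)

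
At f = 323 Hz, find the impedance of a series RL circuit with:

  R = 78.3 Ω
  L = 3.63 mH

Step 1 — Angular frequency: ω = 2π·f = 2π·323 = 2029 rad/s.
Step 2 — Component impedances:
  R: Z = R = 78.3 Ω
  L: Z = jωL = j·2029·0.00363 = 0 + j7.367 Ω
Step 3 — Series combination: Z_total = R + L = 78.3 + j7.367 Ω = 78.65∠5.4° Ω.

Z = 78.3 + j7.367 Ω = 78.65∠5.4° Ω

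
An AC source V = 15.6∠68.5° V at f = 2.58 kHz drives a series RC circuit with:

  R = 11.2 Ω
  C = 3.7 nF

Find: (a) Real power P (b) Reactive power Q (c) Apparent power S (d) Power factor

Step 1 — Angular frequency: ω = 2π·f = 2π·2580 = 1.621e+04 rad/s.
Step 2 — Component impedances:
  R: Z = R = 11.2 Ω
  C: Z = 1/(jωC) = -j/(ω·C) = 0 - j1.667e+04 Ω
Step 3 — Series combination: Z_total = R + C = 11.2 - j1.667e+04 Ω = 1.667e+04∠-90.0° Ω.
Step 4 — Source phasor: V = 15.6∠68.5° V = 5.717 + j14.51 V.
Step 5 — Current: I = V / Z = -0.0008703 + j0.0003435 A = 0.0009357∠158.5° A.
Step 6 — Complex power: S = V·I* = 9.805e-06 - j0.0146 VA.
Step 7 — Real power: P = Re(S) = 9.805e-06 W.
Step 8 — Reactive power: Q = Im(S) = -0.0146 VAR.
Step 9 — Apparent power: |S| = 0.0146 VA.
Step 10 — Power factor: PF = P/|S| = 0.0006718 (leading).

(a) P = 9.805e-06 W  (b) Q = -0.0146 VAR  (c) S = 0.0146 VA  (d) PF = 0.0006718 (leading)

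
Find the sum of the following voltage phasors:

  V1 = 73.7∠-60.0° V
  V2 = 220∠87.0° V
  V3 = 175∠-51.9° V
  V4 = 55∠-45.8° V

Step 1 — Convert each phasor to rectangular form:
  V1 = 73.7·(cos(-60.0°) + j·sin(-60.0°)) = 36.85 - j63.83 V
  V2 = 220·(cos(87.0°) + j·sin(87.0°)) = 11.51 + j219.7 V
  V3 = 175·(cos(-51.9°) + j·sin(-51.9°)) = 108 - j137.7 V
  V4 = 55·(cos(-45.8°) + j·sin(-45.8°)) = 38.34 - j39.43 V
Step 2 — Sum components: V_total = 194.7 - j21.27 V.
Step 3 — Convert to polar: |V_total| = 195.8 V, ∠V_total = -6.2°.

V_total = 195.8∠-6.2° V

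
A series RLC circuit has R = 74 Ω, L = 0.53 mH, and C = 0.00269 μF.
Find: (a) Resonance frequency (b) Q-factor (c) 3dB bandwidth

Step 1 — Resonance condition Im(Z)=0 gives ω₀ = 1/√(LC).
Step 2 — ω₀ = 1/√(0.00053·2.69e-09) = 8.375e+05 rad/s.
Step 3 — f₀ = ω₀/(2π) = 1.333e+05 Hz.
Step 4 — Series Q: Q = ω₀L/R = 8.375e+05·0.00053/74 = 5.998.
Step 5 — 3dB bandwidth: Δω = ω₀/Q = 1.396e+05 rad/s; BW = Δω/(2π) = 2.222e+04 Hz.

(a) f₀ = 1.333e+05 Hz  (b) Q = 5.998  (c) BW = 2.222e+04 Hz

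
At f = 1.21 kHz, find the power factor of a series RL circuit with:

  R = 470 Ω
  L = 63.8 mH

Step 1 — Angular frequency: ω = 2π·f = 2π·1210 = 7603 rad/s.
Step 2 — Component impedances:
  R: Z = R = 470 Ω
  L: Z = jωL = j·7603·0.0638 = 0 + j485 Ω
Step 3 — Series combination: Z_total = R + L = 470 + j485 Ω = 675.4∠45.9° Ω.
Step 4 — Power factor: PF = cos(φ) = Re(Z)/|Z| = 470/675.4 = 0.6959.
Step 5 — Type: Im(Z) = 485 ⇒ lagging (phase φ = 45.9°).

PF = 0.6959 (lagging, φ = 45.9°)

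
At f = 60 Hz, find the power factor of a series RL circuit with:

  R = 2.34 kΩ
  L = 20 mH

Step 1 — Angular frequency: ω = 2π·f = 2π·60 = 377 rad/s.
Step 2 — Component impedances:
  R: Z = R = 2340 Ω
  L: Z = jωL = j·377·0.02 = 0 + j7.54 Ω
Step 3 — Series combination: Z_total = R + L = 2340 + j7.54 Ω = 2340∠0.2° Ω.
Step 4 — Power factor: PF = cos(φ) = Re(Z)/|Z| = 2340/2340 = 1.
Step 5 — Type: Im(Z) = 7.54 ⇒ lagging (phase φ = 0.2°).

PF = 1 (lagging, φ = 0.2°)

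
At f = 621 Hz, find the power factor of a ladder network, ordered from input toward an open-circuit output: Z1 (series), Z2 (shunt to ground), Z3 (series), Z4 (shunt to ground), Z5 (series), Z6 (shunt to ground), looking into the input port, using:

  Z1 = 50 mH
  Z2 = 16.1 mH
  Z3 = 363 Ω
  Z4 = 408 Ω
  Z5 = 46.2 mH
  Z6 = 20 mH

Step 1 — Angular frequency: ω = 2π·f = 2π·621 = 3902 rad/s.
Step 2 — Component impedances:
  Z1: Z = jωL = j·3902·0.05 = 0 + j195.1 Ω
  Z2: Z = jωL = j·3902·0.0161 = 0 + j62.82 Ω
  Z3: Z = R = 363 Ω
  Z4: Z = R = 408 Ω
  Z5: Z = jωL = j·3902·0.0462 = 0 + j180.3 Ω
  Z6: Z = jωL = j·3902·0.02 = 0 + j78.04 Ω
Step 3 — Ladder network (open output): work backward from the far end, alternating series and parallel combinations. Z_in = 6.5 + j254.6 Ω = 254.6∠88.5° Ω.
Step 4 — Power factor: PF = cos(φ) = Re(Z)/|Z| = 6.5/254.6 = 0.02553.
Step 5 — Type: Im(Z) = 254.6 ⇒ lagging (phase φ = 88.5°).

PF = 0.02553 (lagging, φ = 88.5°)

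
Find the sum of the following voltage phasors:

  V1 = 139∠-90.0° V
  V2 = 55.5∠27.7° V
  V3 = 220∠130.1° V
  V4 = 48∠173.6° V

Step 1 — Convert each phasor to rectangular form:
  V1 = 139·(cos(-90.0°) + j·sin(-90.0°)) = 0 - j139 V
  V2 = 55.5·(cos(27.7°) + j·sin(27.7°)) = 49.14 + j25.8 V
  V3 = 220·(cos(130.1°) + j·sin(130.1°)) = -141.7 + j168.3 V
  V4 = 48·(cos(173.6°) + j·sin(173.6°)) = -47.7 + j5.351 V
Step 2 — Sum components: V_total = -140.3 + j60.43 V.
Step 3 — Convert to polar: |V_total| = 152.7 V, ∠V_total = 156.7°.

V_total = 152.7∠156.7° V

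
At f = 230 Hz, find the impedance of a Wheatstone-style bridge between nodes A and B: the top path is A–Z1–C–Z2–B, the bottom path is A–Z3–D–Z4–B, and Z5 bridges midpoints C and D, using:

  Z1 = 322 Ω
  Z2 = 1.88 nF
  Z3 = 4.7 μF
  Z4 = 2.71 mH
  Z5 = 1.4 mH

Step 1 — Angular frequency: ω = 2π·f = 2π·230 = 1445 rad/s.
Step 2 — Component impedances:
  Z1: Z = R = 322 Ω
  Z2: Z = 1/(jωC) = -j/(ω·C) = 0 - j3.681e+05 Ω
  Z3: Z = 1/(jωC) = -j/(ω·C) = 0 - j147.2 Ω
  Z4: Z = jωL = j·1445·0.00271 = 0 + j3.916 Ω
  Z5: Z = jωL = j·1445·0.0014 = 0 + j2.023 Ω
Step 3 — Bridge requires nodal analysis (the Z5 bridge couples midpoints C and D, so the two paths cannot be reduced to a simple series/parallel combination). Setting node B to ground and injecting 1 A at node A, the 3-node admittance system at A, C, D solves to V_A = Z_AB = 55.94 - j118.1 Ω = 130.7∠-64.7° Ω.

Z = 55.94 - j118.1 Ω = 130.7∠-64.7° Ω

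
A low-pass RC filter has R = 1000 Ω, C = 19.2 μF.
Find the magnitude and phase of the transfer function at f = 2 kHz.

Step 1 — Angular frequency: ω = 2π·2000 = 1.257e+04 rad/s.
Step 2 — Transfer function: H(jω) = 1/(1 + jωRC).
Step 3 — Denominator: 1 + jωRC = 1 + j·1.257e+04·1000·1.92e-05 = 1 + j241.3.
Step 4 — H = 1.718e-05 - j0.004145.
Step 5 — Magnitude: |H| = 0.004145 (-47.7 dB); phase: φ = -89.8°.

|H| = 0.004145 (-47.7 dB), φ = -89.8°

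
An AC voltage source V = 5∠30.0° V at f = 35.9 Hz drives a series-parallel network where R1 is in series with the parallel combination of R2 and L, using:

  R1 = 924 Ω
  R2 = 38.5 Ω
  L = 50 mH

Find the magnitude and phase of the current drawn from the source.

Step 1 — Angular frequency: ω = 2π·f = 2π·35.9 = 225.6 rad/s.
Step 2 — Component impedances:
  R1: Z = R = 924 Ω
  R2: Z = R = 38.5 Ω
  L: Z = jωL = j·225.6·0.05 = 0 + j11.28 Ω
Step 3 — Parallel branch: R2 || L = 1/(1/R2 + 1/L) = 3.043 + j10.39 Ω.
Step 4 — Series with R1: Z_total = R1 + (R2 || L) = 927 + j10.39 Ω = 927.1∠0.6° Ω.
Step 5 — Source phasor: V = 5∠30.0° V = 4.33 + j2.5 V.
Step 6 — Ohm's law: I = V / Z_total = (4.33 + j2.5) / (927 + j10.39) = 0.004701 + j0.002644 A.
Step 7 — Convert to polar: |I| = 0.005393 A, ∠I = 29.4°.

I = 0.005393∠29.4° A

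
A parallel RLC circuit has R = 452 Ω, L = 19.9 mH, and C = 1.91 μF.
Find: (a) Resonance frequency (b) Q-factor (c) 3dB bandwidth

Step 1 — Resonance: ω₀ = 1/√(LC) = 1/√(0.0199·1.91e-06) = 5129 rad/s.
Step 2 — f₀ = ω₀/(2π) = 816.4 Hz.
Step 3 — Parallel Q: Q = R/(ω₀L) = 452/(5129·0.0199) = 4.428.
Step 4 — Bandwidth: Δω = ω₀/Q = 1158 rad/s; BW = Δω/(2π) = 184.4 Hz.

(a) f₀ = 816.4 Hz  (b) Q = 4.428  (c) BW = 184.4 Hz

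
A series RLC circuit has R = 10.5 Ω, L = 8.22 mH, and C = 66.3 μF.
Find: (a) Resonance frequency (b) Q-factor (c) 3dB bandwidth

Step 1 — Resonance condition Im(Z)=0 gives ω₀ = 1/√(LC).
Step 2 — ω₀ = 1/√(0.00822·6.63e-05) = 1355 rad/s.
Step 3 — f₀ = ω₀/(2π) = 215.6 Hz.
Step 4 — Series Q: Q = ω₀L/R = 1355·0.00822/10.5 = 1.06.
Step 5 — 3dB bandwidth: Δω = ω₀/Q = 1277 rad/s; BW = Δω/(2π) = 203.3 Hz.

(a) f₀ = 215.6 Hz  (b) Q = 1.06  (c) BW = 203.3 Hz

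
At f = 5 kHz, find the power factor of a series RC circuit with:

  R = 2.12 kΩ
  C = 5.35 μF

Step 1 — Angular frequency: ω = 2π·f = 2π·5000 = 3.142e+04 rad/s.
Step 2 — Component impedances:
  R: Z = R = 2120 Ω
  C: Z = 1/(jωC) = -j/(ω·C) = 0 - j5.95 Ω
Step 3 — Series combination: Z_total = R + C = 2120 - j5.95 Ω = 2120∠-0.2° Ω.
Step 4 — Power factor: PF = cos(φ) = Re(Z)/|Z| = 2120/2120 = 1.
Step 5 — Type: Im(Z) = -5.95 ⇒ leading (phase φ = -0.2°).

PF = 1 (leading, φ = -0.2°)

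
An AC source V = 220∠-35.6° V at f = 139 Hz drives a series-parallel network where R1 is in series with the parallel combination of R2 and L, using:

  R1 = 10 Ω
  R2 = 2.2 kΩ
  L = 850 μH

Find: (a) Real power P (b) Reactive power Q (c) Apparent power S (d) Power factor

Step 1 — Angular frequency: ω = 2π·f = 2π·139 = 873.4 rad/s.
Step 2 — Component impedances:
  R1: Z = R = 10 Ω
  R2: Z = R = 2200 Ω
  L: Z = jωL = j·873.4·0.00085 = 0 + j0.7424 Ω
Step 3 — Parallel branch: R2 || L = 1/(1/R2 + 1/L) = 0.0002505 + j0.7424 Ω.
Step 4 — Series with R1: Z_total = R1 + (R2 || L) = 10 + j0.7424 Ω = 10.03∠4.2° Ω.
Step 5 — Source phasor: V = 220∠-35.6° V = 178.9 - j128.1 V.
Step 6 — Current: I = V / Z = 16.84 - j14.06 A = 21.94∠-39.8° A.
Step 7 — Complex power: S = V·I* = 4813 + j357.3 VA.
Step 8 — Real power: P = Re(S) = 4813 W.
Step 9 — Reactive power: Q = Im(S) = 357.3 VAR.
Step 10 — Apparent power: |S| = 4827 VA.
Step 11 — Power factor: PF = P/|S| = 0.9973 (lagging).

(a) P = 4813 W  (b) Q = 357.3 VAR  (c) S = 4827 VA  (d) PF = 0.9973 (lagging)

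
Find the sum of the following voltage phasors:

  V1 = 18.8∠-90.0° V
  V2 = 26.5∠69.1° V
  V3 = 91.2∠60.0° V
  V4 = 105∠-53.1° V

Step 1 — Convert each phasor to rectangular form:
  V1 = 18.8·(cos(-90.0°) + j·sin(-90.0°)) = 0 - j18.8 V
  V2 = 26.5·(cos(69.1°) + j·sin(69.1°)) = 9.454 + j24.76 V
  V3 = 91.2·(cos(60.0°) + j·sin(60.0°)) = 45.6 + j78.98 V
  V4 = 105·(cos(-53.1°) + j·sin(-53.1°)) = 63.04 - j83.97 V
Step 2 — Sum components: V_total = 118.1 + j0.971 V.
Step 3 — Convert to polar: |V_total| = 118.1 V, ∠V_total = 0.5°.

V_total = 118.1∠0.5° V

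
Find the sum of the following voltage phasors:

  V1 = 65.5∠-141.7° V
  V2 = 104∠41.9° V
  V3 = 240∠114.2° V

Step 1 — Convert each phasor to rectangular form:
  V1 = 65.5·(cos(-141.7°) + j·sin(-141.7°)) = -51.4 - j40.6 V
  V2 = 104·(cos(41.9°) + j·sin(41.9°)) = 77.41 + j69.45 V
  V3 = 240·(cos(114.2°) + j·sin(114.2°)) = -98.38 + j218.9 V
Step 2 — Sum components: V_total = -72.38 + j247.8 V.
Step 3 — Convert to polar: |V_total| = 258.1 V, ∠V_total = 106.3°.

V_total = 258.1∠106.3° V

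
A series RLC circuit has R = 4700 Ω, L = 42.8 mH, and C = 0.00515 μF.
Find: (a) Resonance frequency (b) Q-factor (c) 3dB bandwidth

Step 1 — Resonance condition Im(Z)=0 gives ω₀ = 1/√(LC).
Step 2 — ω₀ = 1/√(0.0428·5.15e-09) = 6.736e+04 rad/s.
Step 3 — f₀ = ω₀/(2π) = 1.072e+04 Hz.
Step 4 — Series Q: Q = ω₀L/R = 6.736e+04·0.0428/4700 = 0.6134.
Step 5 — 3dB bandwidth: Δω = ω₀/Q = 1.098e+05 rad/s; BW = Δω/(2π) = 1.748e+04 Hz.

(a) f₀ = 1.072e+04 Hz  (b) Q = 0.6134  (c) BW = 1.748e+04 Hz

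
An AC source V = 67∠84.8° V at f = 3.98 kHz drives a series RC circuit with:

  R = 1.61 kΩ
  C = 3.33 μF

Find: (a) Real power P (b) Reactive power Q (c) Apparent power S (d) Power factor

Step 1 — Angular frequency: ω = 2π·f = 2π·3980 = 2.501e+04 rad/s.
Step 2 — Component impedances:
  R: Z = R = 1610 Ω
  C: Z = 1/(jωC) = -j/(ω·C) = 0 - j12.01 Ω
Step 3 — Series combination: Z_total = R + C = 1610 - j12.01 Ω = 1610∠-0.4° Ω.
Step 4 — Source phasor: V = 67∠84.8° V = 6.072 + j66.72 V.
Step 5 — Current: I = V / Z = 0.003462 + j0.04147 A = 0.04161∠85.2° A.
Step 6 — Complex power: S = V·I* = 2.788 - j0.0208 VA.
Step 7 — Real power: P = Re(S) = 2.788 W.
Step 8 — Reactive power: Q = Im(S) = -0.0208 VAR.
Step 9 — Apparent power: |S| = 2.788 VA.
Step 10 — Power factor: PF = P/|S| = 1 (leading).

(a) P = 2.788 W  (b) Q = -0.0208 VAR  (c) S = 2.788 VA  (d) PF = 1 (leading)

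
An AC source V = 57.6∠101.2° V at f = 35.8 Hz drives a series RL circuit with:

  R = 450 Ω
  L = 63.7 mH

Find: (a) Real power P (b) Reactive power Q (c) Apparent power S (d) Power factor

Step 1 — Angular frequency: ω = 2π·f = 2π·35.8 = 224.9 rad/s.
Step 2 — Component impedances:
  R: Z = R = 450 Ω
  L: Z = jωL = j·224.9·0.0637 = 0 + j14.33 Ω
Step 3 — Series combination: Z_total = R + L = 450 + j14.33 Ω = 450.2∠1.8° Ω.
Step 4 — Source phasor: V = 57.6∠101.2° V = -11.19 + j56.5 V.
Step 5 — Current: I = V / Z = -0.02084 + j0.1262 A = 0.1279∠99.4° A.
Step 6 — Complex power: S = V·I* = 7.365 + j0.2345 VA.
Step 7 — Real power: P = Re(S) = 7.365 W.
Step 8 — Reactive power: Q = Im(S) = 0.2345 VAR.
Step 9 — Apparent power: |S| = 7.369 VA.
Step 10 — Power factor: PF = P/|S| = 0.9995 (lagging).

(a) P = 7.365 W  (b) Q = 0.2345 VAR  (c) S = 7.369 VA  (d) PF = 0.9995 (lagging)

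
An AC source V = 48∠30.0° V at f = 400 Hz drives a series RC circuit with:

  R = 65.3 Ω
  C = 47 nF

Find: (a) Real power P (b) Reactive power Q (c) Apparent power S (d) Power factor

Step 1 — Angular frequency: ω = 2π·f = 2π·400 = 2513 rad/s.
Step 2 — Component impedances:
  R: Z = R = 65.3 Ω
  C: Z = 1/(jωC) = -j/(ω·C) = 0 - j8466 Ω
Step 3 — Series combination: Z_total = R + C = 65.3 - j8466 Ω = 8466∠-89.6° Ω.
Step 4 — Source phasor: V = 48∠30.0° V = 41.57 + j24 V.
Step 5 — Current: I = V / Z = -0.002797 + j0.004932 A = 0.00567∠119.6° A.
Step 6 — Complex power: S = V·I* = 0.002099 - j0.2721 VA.
Step 7 — Real power: P = Re(S) = 0.002099 W.
Step 8 — Reactive power: Q = Im(S) = -0.2721 VAR.
Step 9 — Apparent power: |S| = 0.2721 VA.
Step 10 — Power factor: PF = P/|S| = 0.007713 (leading).

(a) P = 0.002099 W  (b) Q = -0.2721 VAR  (c) S = 0.2721 VA  (d) PF = 0.007713 (leading)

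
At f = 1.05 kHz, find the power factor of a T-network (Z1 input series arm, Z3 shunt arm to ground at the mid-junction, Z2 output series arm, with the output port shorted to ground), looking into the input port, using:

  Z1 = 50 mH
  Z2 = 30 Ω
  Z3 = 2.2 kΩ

Step 1 — Angular frequency: ω = 2π·f = 2π·1050 = 6597 rad/s.
Step 2 — Component impedances:
  Z1: Z = jωL = j·6597·0.05 = 0 + j329.9 Ω
  Z2: Z = R = 30 Ω
  Z3: Z = R = 2200 Ω
Step 3 — With the output port shorted to ground, the output series arm Z2 runs from the junction to ground; the shunt arm Z3 also runs from the junction to ground. They appear in parallel: Z3 || Z2 = 29.6 Ω.
Step 4 — Series with input arm Z1: Z_in = Z1 + (Z3 || Z2) = 29.6 + j329.9 Ω = 331.2∠84.9° Ω.
Step 5 — Power factor: PF = cos(φ) = Re(Z)/|Z| = 29.596/331.19 = 0.08936.
Step 6 — Type: Im(Z) = 329.9 ⇒ lagging (phase φ = 84.9°).

PF = 0.08936 (lagging, φ = 84.9°)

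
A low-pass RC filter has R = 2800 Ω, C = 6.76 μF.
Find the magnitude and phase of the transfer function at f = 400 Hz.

Step 1 — Angular frequency: ω = 2π·400 = 2513 rad/s.
Step 2 — Transfer function: H(jω) = 1/(1 + jωRC).
Step 3 — Denominator: 1 + jωRC = 1 + j·2513·2800·6.76e-06 = 1 + j47.57.
Step 4 — H = 0.0004417 - j0.02101.
Step 5 — Magnitude: |H| = 0.02102 (-33.5 dB); phase: φ = -88.8°.

|H| = 0.02102 (-33.5 dB), φ = -88.8°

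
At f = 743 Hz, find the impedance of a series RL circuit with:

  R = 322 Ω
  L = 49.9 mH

Step 1 — Angular frequency: ω = 2π·f = 2π·743 = 4668 rad/s.
Step 2 — Component impedances:
  R: Z = R = 322 Ω
  L: Z = jωL = j·4668·0.0499 = 0 + j233 Ω
Step 3 — Series combination: Z_total = R + L = 322 + j233 Ω = 397.4∠35.9° Ω.

Z = 322 + j233 Ω = 397.4∠35.9° Ω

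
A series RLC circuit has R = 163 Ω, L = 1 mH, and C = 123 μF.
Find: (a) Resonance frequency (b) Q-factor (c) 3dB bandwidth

Step 1 — Resonance: ω₀ = 1/√(LC) = 1/√(0.001·0.000123) = 2851 rad/s.
Step 2 — f₀ = ω₀/(2π) = 453.8 Hz.
Step 3 — Series Q: Q = ω₀L/R = 2851·0.001/163 = 0.01749.
Step 4 — Bandwidth: Δω = ω₀/Q = 1.63e+05 rad/s; BW = Δω/(2π) = 2.594e+04 Hz.

(a) f₀ = 453.8 Hz  (b) Q = 0.01749  (c) BW = 2.594e+04 Hz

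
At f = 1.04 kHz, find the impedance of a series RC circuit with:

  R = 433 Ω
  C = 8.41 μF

Step 1 — Angular frequency: ω = 2π·f = 2π·1040 = 6535 rad/s.
Step 2 — Component impedances:
  R: Z = R = 433 Ω
  C: Z = 1/(jωC) = -j/(ω·C) = 0 - j18.2 Ω
Step 3 — Series combination: Z_total = R + C = 433 - j18.2 Ω = 433.4∠-2.4° Ω.

Z = 433 - j18.2 Ω = 433.4∠-2.4° Ω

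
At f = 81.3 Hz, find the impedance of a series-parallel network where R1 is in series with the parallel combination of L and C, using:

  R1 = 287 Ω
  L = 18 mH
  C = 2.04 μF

Step 1 — Angular frequency: ω = 2π·f = 2π·81.3 = 510.8 rad/s.
Step 2 — Component impedances:
  R1: Z = R = 287 Ω
  L: Z = jωL = j·510.8·0.018 = 0 + j9.195 Ω
  C: Z = 1/(jωC) = -j/(ω·C) = 0 - j959.6 Ω
Step 3 — Parallel branch: L || C = 1/(1/L + 1/C) = 0 + j9.284 Ω.
Step 4 — Series with R1: Z_total = R1 + (L || C) = 287 + j9.284 Ω = 287.2∠1.9° Ω.

Z = 287 + j9.284 Ω = 287.2∠1.9° Ω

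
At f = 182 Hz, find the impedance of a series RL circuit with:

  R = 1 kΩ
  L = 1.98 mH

Step 1 — Angular frequency: ω = 2π·f = 2π·182 = 1144 rad/s.
Step 2 — Component impedances:
  R: Z = R = 1000 Ω
  L: Z = jωL = j·1144·0.00198 = 0 + j2.264 Ω
Step 3 — Series combination: Z_total = R + L = 1000 + j2.264 Ω = 1000∠0.1° Ω.

Z = 1000 + j2.264 Ω = 1000∠0.1° Ω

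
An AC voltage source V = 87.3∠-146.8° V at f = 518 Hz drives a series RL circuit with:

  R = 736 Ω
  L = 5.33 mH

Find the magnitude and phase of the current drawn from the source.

Step 1 — Angular frequency: ω = 2π·f = 2π·518 = 3255 rad/s.
Step 2 — Component impedances:
  R: Z = R = 736 Ω
  L: Z = jωL = j·3255·0.00533 = 0 + j17.35 Ω
Step 3 — Series combination: Z_total = R + L = 736 + j17.35 Ω = 736.2∠1.4° Ω.
Step 4 — Source phasor: V = 87.3∠-146.8° V = -73.05 - j47.8 V.
Step 5 — Ohm's law: I = V / Z_total = (-73.05 - j47.8) / (736 + j17.35) = -0.1007 - j0.06257 A.
Step 6 — Convert to polar: |I| = 0.1186 A, ∠I = -148.2°.

I = 0.1186∠-148.2° A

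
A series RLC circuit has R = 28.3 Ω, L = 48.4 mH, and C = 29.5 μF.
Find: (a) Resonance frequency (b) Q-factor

Step 1 — Resonance condition Im(Z)=0 gives ω₀ = 1/√(LC).
Step 2 — ω₀ = 1/√(0.0484·2.95e-05) = 836.9 rad/s.
Step 3 — f₀ = ω₀/(2π) = 133.2 Hz.
Step 4 — Series Q: Q = ω₀L/R = 836.9·0.0484/28.3 = 1.431.

(a) f₀ = 133.2 Hz  (b) Q = 1.431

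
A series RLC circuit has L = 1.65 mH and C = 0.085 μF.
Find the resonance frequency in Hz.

Step 1 — Resonance condition Im(Z)=0 gives ω₀ = 1/√(LC).
Step 2 — ω₀ = 1/√(0.00165·8.5e-08) = 8.444e+04 rad/s.
Step 3 — f₀ = ω₀/(2π) = 1.344e+04 Hz.

f₀ = 1.344e+04 Hz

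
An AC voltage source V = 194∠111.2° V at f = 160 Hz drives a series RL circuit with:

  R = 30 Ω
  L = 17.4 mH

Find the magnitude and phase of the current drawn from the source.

Step 1 — Angular frequency: ω = 2π·f = 2π·160 = 1005 rad/s.
Step 2 — Component impedances:
  R: Z = R = 30 Ω
  L: Z = jωL = j·1005·0.0174 = 0 + j17.49 Ω
Step 3 — Series combination: Z_total = R + L = 30 + j17.49 Ω = 34.73∠30.2° Ω.
Step 4 — Source phasor: V = 194∠111.2° V = -70.16 + j180.9 V.
Step 5 — Ohm's law: I = V / Z_total = (-70.16 + j180.9) / (30 + j17.49) = 0.8783 + j5.517 A.
Step 6 — Convert to polar: |I| = 5.586 A, ∠I = 81.0°.

I = 5.586∠81.0° A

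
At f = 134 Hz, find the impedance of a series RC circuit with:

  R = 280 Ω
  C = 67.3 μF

Step 1 — Angular frequency: ω = 2π·f = 2π·134 = 841.9 rad/s.
Step 2 — Component impedances:
  R: Z = R = 280 Ω
  C: Z = 1/(jωC) = -j/(ω·C) = 0 - j17.65 Ω
Step 3 — Series combination: Z_total = R + C = 280 - j17.65 Ω = 280.6∠-3.6° Ω.

Z = 280 - j17.65 Ω = 280.6∠-3.6° Ω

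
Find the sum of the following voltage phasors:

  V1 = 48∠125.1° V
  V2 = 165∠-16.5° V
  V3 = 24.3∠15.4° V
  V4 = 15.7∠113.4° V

Step 1 — Convert each phasor to rectangular form:
  V1 = 48·(cos(125.1°) + j·sin(125.1°)) = -27.6 + j39.27 V
  V2 = 165·(cos(-16.5°) + j·sin(-16.5°)) = 158.2 - j46.86 V
  V3 = 24.3·(cos(15.4°) + j·sin(15.4°)) = 23.43 + j6.453 V
  V4 = 15.7·(cos(113.4°) + j·sin(113.4°)) = -6.235 + j14.41 V
Step 2 — Sum components: V_total = 147.8 + j13.27 V.
Step 3 — Convert to polar: |V_total| = 148.4 V, ∠V_total = 5.1°.

V_total = 148.4∠5.1° V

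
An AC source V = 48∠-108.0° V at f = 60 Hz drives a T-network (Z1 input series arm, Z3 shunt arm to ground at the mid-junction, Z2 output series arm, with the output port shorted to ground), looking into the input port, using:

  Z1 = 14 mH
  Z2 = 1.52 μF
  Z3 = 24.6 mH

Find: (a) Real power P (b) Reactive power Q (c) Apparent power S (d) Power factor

Step 1 — Angular frequency: ω = 2π·f = 2π·60 = 377 rad/s.
Step 2 — Component impedances:
  Z1: Z = jωL = j·377·0.014 = 0 + j5.278 Ω
  Z2: Z = 1/(jωC) = -j/(ω·C) = 0 - j1745 Ω
  Z3: Z = jωL = j·377·0.0246 = 0 + j9.274 Ω
Step 3 — With the output port shorted to ground, the output series arm Z2 runs from the junction to ground; the shunt arm Z3 also runs from the junction to ground. They appear in parallel: Z3 || Z2 = 0 + j9.324 Ω.
Step 4 — Series with input arm Z1: Z_in = Z1 + (Z3 || Z2) = 0 + j14.6 Ω = 14.6∠90.0° Ω.
Step 5 — Source phasor: V = 48∠-108.0° V = -14.83 - j45.65 V.
Step 6 — Current: I = V / Z = -3.126 + j1.016 A = 3.287∠162.0° A.
Step 7 — Complex power: S = V·I* = 0 + j157.8 VA.
Step 8 — Real power: P = Re(S) = 0 W.
Step 9 — Reactive power: Q = Im(S) = 157.8 VAR.
Step 10 — Apparent power: |S| = 157.8 VA.
Step 11 — Power factor: PF = P/|S| = 0 (lagging).

(a) P = 0 W  (b) Q = 157.8 VAR  (c) S = 157.8 VA  (d) PF = 0 (lagging)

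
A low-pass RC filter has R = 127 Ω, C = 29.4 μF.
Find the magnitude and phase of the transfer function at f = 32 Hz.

Step 1 — Angular frequency: ω = 2π·32 = 201.1 rad/s.
Step 2 — Transfer function: H(jω) = 1/(1 + jωRC).
Step 3 — Denominator: 1 + jωRC = 1 + j·201.1·127·2.94e-05 = 1 + j0.7507.
Step 4 — H = 0.6396 - j0.4801.
Step 5 — Magnitude: |H| = 0.7997 (-1.9 dB); phase: φ = -36.9°.

|H| = 0.7997 (-1.9 dB), φ = -36.9°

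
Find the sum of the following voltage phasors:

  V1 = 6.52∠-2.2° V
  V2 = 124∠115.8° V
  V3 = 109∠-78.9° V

Step 1 — Convert each phasor to rectangular form:
  V1 = 6.52·(cos(-2.2°) + j·sin(-2.2°)) = 6.515 - j0.2503 V
  V2 = 124·(cos(115.8°) + j·sin(115.8°)) = -53.97 + j111.6 V
  V3 = 109·(cos(-78.9°) + j·sin(-78.9°)) = 20.98 - j107 V
Step 2 — Sum components: V_total = -26.47 + j4.428 V.
Step 3 — Convert to polar: |V_total| = 26.84 V, ∠V_total = 170.5°.

V_total = 26.84∠170.5° V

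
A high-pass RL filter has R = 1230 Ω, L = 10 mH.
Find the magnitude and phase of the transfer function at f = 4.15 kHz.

Step 1 — Angular frequency: ω = 2π·4150 = 2.608e+04 rad/s.
Step 2 — Transfer function: H(jω) = jωL/(R + jωL).
Step 3 — Numerator jωL = j·260.8; denominator R + jωL = 1230 + j260.8.
Step 4 — H = 0.04301 + j0.2029.
Step 5 — Magnitude: |H| = 0.2074 (-13.7 dB); phase: φ = 78.0°.

|H| = 0.2074 (-13.7 dB), φ = 78.0°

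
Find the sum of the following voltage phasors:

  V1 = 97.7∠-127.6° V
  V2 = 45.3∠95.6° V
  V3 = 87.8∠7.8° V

Step 1 — Convert each phasor to rectangular form:
  V1 = 97.7·(cos(-127.6°) + j·sin(-127.6°)) = -59.61 - j77.41 V
  V2 = 45.3·(cos(95.6°) + j·sin(95.6°)) = -4.421 + j45.08 V
  V3 = 87.8·(cos(7.8°) + j·sin(7.8°)) = 86.99 + j11.92 V
Step 2 — Sum components: V_total = 22.96 - j20.41 V.
Step 3 — Convert to polar: |V_total| = 30.72 V, ∠V_total = -41.6°.

V_total = 30.72∠-41.6° V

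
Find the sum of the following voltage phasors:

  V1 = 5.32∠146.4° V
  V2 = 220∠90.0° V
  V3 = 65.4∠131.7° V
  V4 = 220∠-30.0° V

Step 1 — Convert each phasor to rectangular form:
  V1 = 5.32·(cos(146.4°) + j·sin(146.4°)) = -4.431 + j2.944 V
  V2 = 220·(cos(90.0°) + j·sin(90.0°)) = 0 + j220 V
  V3 = 65.4·(cos(131.7°) + j·sin(131.7°)) = -43.51 + j48.83 V
  V4 = 220·(cos(-30.0°) + j·sin(-30.0°)) = 190.5 - j110 V
Step 2 — Sum components: V_total = 142.6 + j161.8 V.
Step 3 — Convert to polar: |V_total| = 215.6 V, ∠V_total = 48.6°.

V_total = 215.6∠48.6° V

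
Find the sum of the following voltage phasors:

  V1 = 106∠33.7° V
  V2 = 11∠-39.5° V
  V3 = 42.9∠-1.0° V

Step 1 — Convert each phasor to rectangular form:
  V1 = 106·(cos(33.7°) + j·sin(33.7°)) = 88.19 + j58.81 V
  V2 = 11·(cos(-39.5°) + j·sin(-39.5°)) = 8.488 - j6.997 V
  V3 = 42.9·(cos(-1.0°) + j·sin(-1.0°)) = 42.89 - j0.7487 V
Step 2 — Sum components: V_total = 139.6 + j51.07 V.
Step 3 — Convert to polar: |V_total| = 148.6 V, ∠V_total = 20.1°.

V_total = 148.6∠20.1° V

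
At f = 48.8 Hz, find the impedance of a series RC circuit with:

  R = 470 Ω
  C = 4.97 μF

Step 1 — Angular frequency: ω = 2π·f = 2π·48.8 = 306.6 rad/s.
Step 2 — Component impedances:
  R: Z = R = 470 Ω
  C: Z = 1/(jωC) = -j/(ω·C) = 0 - j656.2 Ω
Step 3 — Series combination: Z_total = R + C = 470 - j656.2 Ω = 807.2∠-54.4° Ω.

Z = 470 - j656.2 Ω = 807.2∠-54.4° Ω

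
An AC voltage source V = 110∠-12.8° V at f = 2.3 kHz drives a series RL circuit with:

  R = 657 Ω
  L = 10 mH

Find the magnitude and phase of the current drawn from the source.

Step 1 — Angular frequency: ω = 2π·f = 2π·2300 = 1.445e+04 rad/s.
Step 2 — Component impedances:
  R: Z = R = 657 Ω
  L: Z = jωL = j·1.445e+04·0.01 = 0 + j144.5 Ω
Step 3 — Series combination: Z_total = R + L = 657 + j144.5 Ω = 672.7∠12.4° Ω.
Step 4 — Source phasor: V = 110∠-12.8° V = 107.3 - j24.37 V.
Step 5 — Ohm's law: I = V / Z_total = (107.3 - j24.37) / (657 + j144.5) = 0.1479 - j0.06964 A.
Step 6 — Convert to polar: |I| = 0.1635 A, ∠I = -25.2°.

I = 0.1635∠-25.2° A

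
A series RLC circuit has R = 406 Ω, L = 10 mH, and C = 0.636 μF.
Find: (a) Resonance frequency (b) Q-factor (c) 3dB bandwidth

Step 1 — Resonance: ω₀ = 1/√(LC) = 1/√(0.01·6.36e-07) = 1.254e+04 rad/s.
Step 2 — f₀ = ω₀/(2π) = 1996 Hz.
Step 3 — Series Q: Q = ω₀L/R = 1.254e+04·0.01/406 = 0.3088.
Step 4 — Bandwidth: Δω = ω₀/Q = 4.06e+04 rad/s; BW = Δω/(2π) = 6462 Hz.

(a) f₀ = 1996 Hz  (b) Q = 0.3088  (c) BW = 6462 Hz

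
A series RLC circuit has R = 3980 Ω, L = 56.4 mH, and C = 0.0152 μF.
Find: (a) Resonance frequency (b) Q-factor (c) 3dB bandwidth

Step 1 — Resonance condition Im(Z)=0 gives ω₀ = 1/√(LC).
Step 2 — ω₀ = 1/√(0.0564·1.52e-08) = 3.415e+04 rad/s.
Step 3 — f₀ = ω₀/(2π) = 5436 Hz.
Step 4 — Series Q: Q = ω₀L/R = 3.415e+04·0.0564/3980 = 0.484.
Step 5 — 3dB bandwidth: Δω = ω₀/Q = 7.057e+04 rad/s; BW = Δω/(2π) = 1.123e+04 Hz.

(a) f₀ = 5436 Hz  (b) Q = 0.484  (c) BW = 1.123e+04 Hz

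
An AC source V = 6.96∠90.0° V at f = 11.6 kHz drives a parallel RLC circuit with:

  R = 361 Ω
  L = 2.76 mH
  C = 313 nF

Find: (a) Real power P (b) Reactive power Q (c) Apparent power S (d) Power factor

Step 1 — Angular frequency: ω = 2π·f = 2π·1.16e+04 = 7.288e+04 rad/s.
Step 2 — Component impedances:
  R: Z = R = 361 Ω
  L: Z = jωL = j·7.288e+04·0.00276 = 0 + j201.2 Ω
  C: Z = 1/(jωC) = -j/(ω·C) = 0 - j43.83 Ω
Step 3 — Parallel combination: 1/Z_total = 1/R + 1/L + 1/C; Z_total = 8.497 - j54.73 Ω = 55.38∠-81.2° Ω.
Step 4 — Source phasor: V = 6.96∠90.0° V = 0 + j6.96 V.
Step 5 — Current: I = V / Z = -0.1242 + j0.01928 A = 0.1257∠171.2° A.
Step 6 — Complex power: S = V·I* = 0.1342 - j0.8643 VA.
Step 7 — Real power: P = Re(S) = 0.1342 W.
Step 8 — Reactive power: Q = Im(S) = -0.8643 VAR.
Step 9 — Apparent power: |S| = 0.8746 VA.
Step 10 — Power factor: PF = P/|S| = 0.1534 (leading).

(a) P = 0.1342 W  (b) Q = -0.8643 VAR  (c) S = 0.8746 VA  (d) PF = 0.1534 (leading)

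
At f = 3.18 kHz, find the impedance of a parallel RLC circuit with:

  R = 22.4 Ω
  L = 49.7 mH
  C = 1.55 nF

Step 1 — Angular frequency: ω = 2π·f = 2π·3180 = 1.998e+04 rad/s.
Step 2 — Component impedances:
  R: Z = R = 22.4 Ω
  L: Z = jωL = j·1.998e+04·0.0497 = 0 + j993 Ω
  C: Z = 1/(jωC) = -j/(ω·C) = 0 - j3.229e+04 Ω
Step 3 — Parallel combination: 1/Z_total = 1/R + 1/L + 1/C; Z_total = 22.39 + j0.4895 Ω = 22.39∠1.3° Ω.

Z = 22.39 + j0.4895 Ω = 22.39∠1.3° Ω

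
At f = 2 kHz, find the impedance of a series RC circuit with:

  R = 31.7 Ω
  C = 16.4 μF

Step 1 — Angular frequency: ω = 2π·f = 2π·2000 = 1.257e+04 rad/s.
Step 2 — Component impedances:
  R: Z = R = 31.7 Ω
  C: Z = 1/(jωC) = -j/(ω·C) = 0 - j4.852 Ω
Step 3 — Series combination: Z_total = R + C = 31.7 - j4.852 Ω = 32.07∠-8.7° Ω.

Z = 31.7 - j4.852 Ω = 32.07∠-8.7° Ω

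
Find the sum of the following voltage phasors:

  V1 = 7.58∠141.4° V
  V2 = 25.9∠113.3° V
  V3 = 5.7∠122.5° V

Step 1 — Convert each phasor to rectangular form:
  V1 = 7.58·(cos(141.4°) + j·sin(141.4°)) = -5.924 + j4.729 V
  V2 = 25.9·(cos(113.3°) + j·sin(113.3°)) = -10.24 + j23.79 V
  V3 = 5.7·(cos(122.5°) + j·sin(122.5°)) = -3.063 + j4.807 V
Step 2 — Sum components: V_total = -19.23 + j33.32 V.
Step 3 — Convert to polar: |V_total| = 38.48 V, ∠V_total = 120.0°.

V_total = 38.48∠120.0° V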